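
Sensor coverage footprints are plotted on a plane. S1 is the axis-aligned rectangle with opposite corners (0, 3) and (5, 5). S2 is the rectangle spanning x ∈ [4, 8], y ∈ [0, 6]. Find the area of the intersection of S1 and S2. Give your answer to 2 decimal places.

|S1∩S2|: x∈[4,5], y∈[3,5] → 1·2 = 2.

2.00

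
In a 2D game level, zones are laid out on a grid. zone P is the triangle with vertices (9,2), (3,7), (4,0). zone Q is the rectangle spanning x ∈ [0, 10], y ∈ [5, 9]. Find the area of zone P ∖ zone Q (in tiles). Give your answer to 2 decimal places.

16.39

|zone P| = 18.5, |zone P∩zone Q| = 2.1143.
|zone P ∖ zone Q| = |zone P| − |zone P∩zone Q| = 18.5 − 2.1143 = 16.39.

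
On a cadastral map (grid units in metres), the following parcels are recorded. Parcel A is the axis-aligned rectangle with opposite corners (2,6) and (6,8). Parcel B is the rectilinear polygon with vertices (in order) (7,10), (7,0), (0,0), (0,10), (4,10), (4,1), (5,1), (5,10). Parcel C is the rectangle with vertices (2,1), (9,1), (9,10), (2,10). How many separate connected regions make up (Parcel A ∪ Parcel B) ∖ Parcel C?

(Parcel A ∪ Parcel B) ∖ Parcel C is a single connected region.

1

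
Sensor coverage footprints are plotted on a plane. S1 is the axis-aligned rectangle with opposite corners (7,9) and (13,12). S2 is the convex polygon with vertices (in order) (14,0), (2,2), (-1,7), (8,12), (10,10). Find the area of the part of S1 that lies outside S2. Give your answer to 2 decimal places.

|S1| = 18, |S1∩S2| = 6.9222.
|S1 ∖ S2| = |S1| − |S1∩S2| = 18 − 6.9222 = 11.08.

11.08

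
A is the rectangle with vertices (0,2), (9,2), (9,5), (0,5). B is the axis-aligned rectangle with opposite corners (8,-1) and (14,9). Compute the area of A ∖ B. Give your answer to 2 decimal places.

24.00

|A∩B|: x∈[8,9], y∈[2,5] → 1·3 = 3.
|A| = 27.
|A ∖ B| = |A| − |A∩B| = 27 − 3 = 24.00.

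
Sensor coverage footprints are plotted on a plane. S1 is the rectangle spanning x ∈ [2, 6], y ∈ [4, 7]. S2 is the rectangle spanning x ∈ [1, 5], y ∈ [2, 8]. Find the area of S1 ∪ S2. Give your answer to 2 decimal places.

27.00

By inclusion–exclusion:
Individual areas: |S1| = 12, |S2| = 24.
|S1∩S2|: x∈[2,5], y∈[4,7] → 3·3 = 9.
|S1 ∪ S2| = 36 − 9 = 27.00.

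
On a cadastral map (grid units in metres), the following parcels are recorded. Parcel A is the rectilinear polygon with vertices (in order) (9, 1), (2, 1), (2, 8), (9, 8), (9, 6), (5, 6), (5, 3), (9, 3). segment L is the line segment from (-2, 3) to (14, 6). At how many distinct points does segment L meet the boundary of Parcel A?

The segment meets the boundary at (5,4.312), (2,3.75).

2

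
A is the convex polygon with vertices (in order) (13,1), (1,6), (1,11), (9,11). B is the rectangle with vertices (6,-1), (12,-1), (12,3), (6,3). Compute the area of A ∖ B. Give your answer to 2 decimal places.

|A| = 70, |A∩B| = 3.0083.
|A ∖ B| = |A| − |A∩B| = 70 − 3.0083 = 66.99.

66.99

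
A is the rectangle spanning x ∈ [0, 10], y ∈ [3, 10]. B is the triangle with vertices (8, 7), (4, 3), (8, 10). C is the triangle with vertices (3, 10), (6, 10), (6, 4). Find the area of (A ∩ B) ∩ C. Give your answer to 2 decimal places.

0.67

The region (A ∩ B) ∩ C is the polygon with vertices (6,6.5), (6,5), (5.667,4.667), (5.333,5.333).
By the shoelace formula its area is 0.67.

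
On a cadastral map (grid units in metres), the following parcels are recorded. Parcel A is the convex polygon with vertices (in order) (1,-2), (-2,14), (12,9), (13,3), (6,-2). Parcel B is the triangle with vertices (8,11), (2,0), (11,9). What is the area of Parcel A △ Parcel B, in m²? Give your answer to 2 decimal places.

|Parcel A| = 155.5, |Parcel B| = 22.5, |Parcel A∩Parcel B| = 21.898.
|Parcel A △ Parcel B| = |Parcel A| + |Parcel B| − 2·|Parcel A∩Parcel B| = 155.5 + 22.5 − 43.796 = 134.20.

134.20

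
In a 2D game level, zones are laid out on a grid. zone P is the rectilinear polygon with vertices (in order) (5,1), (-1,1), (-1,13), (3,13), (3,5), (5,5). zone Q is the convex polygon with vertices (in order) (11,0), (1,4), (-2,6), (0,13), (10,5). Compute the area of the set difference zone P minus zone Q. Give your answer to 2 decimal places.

21.48

|zone P| = 56, |zone P∩zone Q| = 34.5167.
|zone P ∖ zone Q| = |zone P| − |zone P∩zone Q| = 56 − 34.5167 = 21.48.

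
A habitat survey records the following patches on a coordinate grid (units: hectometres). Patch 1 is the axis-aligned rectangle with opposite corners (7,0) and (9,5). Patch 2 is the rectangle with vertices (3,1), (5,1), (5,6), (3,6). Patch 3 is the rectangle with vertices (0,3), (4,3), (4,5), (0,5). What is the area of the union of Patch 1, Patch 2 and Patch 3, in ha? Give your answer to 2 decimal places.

26.00

By inclusion–exclusion:
Individual areas: |Patch 1| = 10, |Patch 2| = 10, |Patch 3| = 8.
|Patch 1∩Patch 2| = 0 (no overlap).
|Patch 1∩Patch 3| = 0 (no overlap).
|Patch 2∩Patch 3|: x∈[3,4], y∈[3,5] → 1·2 = 2.
|Patch 1∩Patch 2∩Patch 3| = 0.
|Patch 1 ∪ Patch 2 ∪ Patch 3| = 28 − 2 + 0 = 26.00.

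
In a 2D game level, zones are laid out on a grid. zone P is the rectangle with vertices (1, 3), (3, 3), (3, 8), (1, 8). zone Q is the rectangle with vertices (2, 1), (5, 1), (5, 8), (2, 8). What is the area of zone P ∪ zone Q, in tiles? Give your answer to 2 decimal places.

26.00

By inclusion–exclusion:
Individual areas: |zone P| = 10, |zone Q| = 21.
|zone P∩zone Q|: x∈[2,3], y∈[3,8] → 1·5 = 5.
|zone P ∪ zone Q| = 31 − 5 = 26.00.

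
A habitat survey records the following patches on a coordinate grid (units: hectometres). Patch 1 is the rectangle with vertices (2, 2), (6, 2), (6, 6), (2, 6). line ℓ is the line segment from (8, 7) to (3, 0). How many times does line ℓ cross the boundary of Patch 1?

2

The segment meets the boundary at (4.429,2), (6,4.2).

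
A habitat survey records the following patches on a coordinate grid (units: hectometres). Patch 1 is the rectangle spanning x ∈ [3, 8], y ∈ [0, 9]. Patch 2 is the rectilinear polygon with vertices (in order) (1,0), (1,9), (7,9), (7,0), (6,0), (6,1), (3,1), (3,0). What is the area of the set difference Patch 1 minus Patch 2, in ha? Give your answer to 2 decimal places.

12.00

|Patch 1| = 45, |Patch 1∩Patch 2| = 33.
|Patch 1 ∖ Patch 2| = |Patch 1| − |Patch 1∩Patch 2| = 45 − 33 = 12.00.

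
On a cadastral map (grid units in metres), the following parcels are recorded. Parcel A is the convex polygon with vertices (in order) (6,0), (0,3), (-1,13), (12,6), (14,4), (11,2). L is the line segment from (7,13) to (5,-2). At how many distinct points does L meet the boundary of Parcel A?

The segment meets the boundary at (5.312,0.344), (6.464,8.981).

2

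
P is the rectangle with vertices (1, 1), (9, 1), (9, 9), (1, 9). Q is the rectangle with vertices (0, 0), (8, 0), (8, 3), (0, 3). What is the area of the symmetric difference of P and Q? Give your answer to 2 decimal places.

|P∩Q|: x∈[1,8], y∈[1,3] → 7·2 = 14.
|P △ Q| = |P| + |Q| − 2·|P∩Q| = 64 + 24 − 28 = 60.00.

60.00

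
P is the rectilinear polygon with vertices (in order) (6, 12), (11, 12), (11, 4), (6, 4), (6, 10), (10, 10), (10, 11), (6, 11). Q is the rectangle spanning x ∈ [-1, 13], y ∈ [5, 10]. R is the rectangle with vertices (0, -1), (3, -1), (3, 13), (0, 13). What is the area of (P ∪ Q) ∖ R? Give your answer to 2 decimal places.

|P ∪ Q| = 81.
|(P ∪ Q) ∩ R| = 15.
|(P ∪ Q) ∖ R| = 81 − 15 = 66.00.

66.00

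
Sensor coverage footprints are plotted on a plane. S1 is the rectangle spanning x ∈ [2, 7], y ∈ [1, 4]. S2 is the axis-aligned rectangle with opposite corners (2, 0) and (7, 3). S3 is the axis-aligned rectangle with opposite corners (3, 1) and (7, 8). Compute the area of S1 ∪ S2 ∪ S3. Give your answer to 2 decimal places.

36.00

By inclusion–exclusion:
Individual areas: |S1| = 15, |S2| = 15, |S3| = 28.
|S1∩S2|: x∈[2,7], y∈[1,3] → 5·2 = 10.
|S1∩S3|: x∈[3,7], y∈[1,4] → 4·3 = 12.
|S2∩S3|: x∈[3,7], y∈[1,3] → 4·2 = 8.
|S1∩S2∩S3| = 8.
|S1 ∪ S2 ∪ S3| = 58 − 30 + 8 = 36.00.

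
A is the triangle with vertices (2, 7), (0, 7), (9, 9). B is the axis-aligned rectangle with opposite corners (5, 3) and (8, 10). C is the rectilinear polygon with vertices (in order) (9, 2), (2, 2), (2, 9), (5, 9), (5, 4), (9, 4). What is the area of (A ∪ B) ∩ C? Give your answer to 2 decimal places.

|A ∪ B| = 22.5238.
|(A ∪ B) ∩ C| = 4.05.

4.05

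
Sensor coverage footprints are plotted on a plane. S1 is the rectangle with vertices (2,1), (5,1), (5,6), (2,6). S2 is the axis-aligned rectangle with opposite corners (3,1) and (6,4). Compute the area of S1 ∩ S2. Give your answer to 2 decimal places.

|S1∩S2|: x∈[3,5], y∈[1,4] → 2·3 = 6.

6.00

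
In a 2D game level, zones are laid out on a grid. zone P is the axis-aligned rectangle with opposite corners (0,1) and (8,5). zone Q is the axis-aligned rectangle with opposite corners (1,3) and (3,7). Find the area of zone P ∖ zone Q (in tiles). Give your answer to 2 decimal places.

28.00

|zone P∩zone Q|: x∈[1,3], y∈[3,5] → 2·2 = 4.
|zone P| = 32.
|zone P ∖ zone Q| = |zone P| − |zone P∩zone Q| = 32 − 4 = 28.00.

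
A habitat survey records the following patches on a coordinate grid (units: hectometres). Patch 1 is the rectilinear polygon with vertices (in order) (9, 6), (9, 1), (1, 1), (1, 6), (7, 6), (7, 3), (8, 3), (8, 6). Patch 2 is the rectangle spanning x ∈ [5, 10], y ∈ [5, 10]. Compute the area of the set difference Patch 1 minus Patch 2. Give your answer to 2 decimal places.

34.00

|Patch 1| = 37, |Patch 1∩Patch 2| = 3.
|Patch 1 ∖ Patch 2| = |Patch 1| − |Patch 1∩Patch 2| = 37 − 3 = 34.00.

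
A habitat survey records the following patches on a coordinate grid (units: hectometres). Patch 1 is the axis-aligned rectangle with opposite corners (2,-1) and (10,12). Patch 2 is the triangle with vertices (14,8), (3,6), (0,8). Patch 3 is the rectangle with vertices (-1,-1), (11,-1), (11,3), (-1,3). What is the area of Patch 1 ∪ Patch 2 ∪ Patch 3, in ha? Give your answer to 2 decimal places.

By inclusion–exclusion:
Individual areas: |Patch 1| = 104, |Patch 2| = 14, |Patch 3| = 48.
|Patch 1∩Patch 2| = 11.2121.
|Patch 1∩Patch 3|: x∈[2,10], y∈[-1,3] → 8·4 = 32.
|Patch 2∩Patch 3| = 0.
|Patch 1∩Patch 2∩Patch 3| = 0.
|Patch 1 ∪ Patch 2 ∪ Patch 3| = 166 − 43.2121 + 0 = 122.79.

122.79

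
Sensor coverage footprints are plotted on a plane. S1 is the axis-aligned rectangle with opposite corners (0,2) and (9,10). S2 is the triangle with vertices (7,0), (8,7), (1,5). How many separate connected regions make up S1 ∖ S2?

S1 ∖ S2 is a single connected region.

1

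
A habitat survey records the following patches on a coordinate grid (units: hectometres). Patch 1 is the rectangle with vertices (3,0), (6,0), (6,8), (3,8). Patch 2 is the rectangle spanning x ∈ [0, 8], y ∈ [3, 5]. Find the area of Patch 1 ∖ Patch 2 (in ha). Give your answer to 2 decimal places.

18.00

|Patch 1∩Patch 2|: x∈[3,6], y∈[3,5] → 3·2 = 6.
|Patch 1| = 24.
|Patch 1 ∖ Patch 2| = |Patch 1| − |Patch 1∩Patch 2| = 24 − 6 = 18.00.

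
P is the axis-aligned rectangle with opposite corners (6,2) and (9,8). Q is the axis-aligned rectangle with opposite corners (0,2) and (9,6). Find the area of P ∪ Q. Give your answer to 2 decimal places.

42.00

By inclusion–exclusion:
Individual areas: |P| = 18, |Q| = 36.
|P∩Q|: x∈[6,9], y∈[2,6] → 3·4 = 12.
|P ∪ Q| = 54 − 12 = 42.00.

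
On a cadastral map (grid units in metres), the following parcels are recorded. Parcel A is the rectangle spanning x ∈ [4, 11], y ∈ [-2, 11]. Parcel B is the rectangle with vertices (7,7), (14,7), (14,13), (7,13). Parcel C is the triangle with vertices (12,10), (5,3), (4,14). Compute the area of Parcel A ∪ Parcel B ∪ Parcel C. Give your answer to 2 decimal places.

By inclusion–exclusion:
Individual areas: |Parcel A| = 91, |Parcel B| = 42, |Parcel C| = 42.
|Parcel A∩Parcel B|: x∈[7,11], y∈[7,11] → 4·4 = 16.
|Parcel A∩Parcel C| = 32.6591.
|Parcel B∩Parcel C| = 16.75.
|Parcel A∩Parcel B∩Parcel C| = 13.75.
|Parcel A ∪ Parcel B ∪ Parcel C| = 175 − 65.4091 + 13.75 = 123.34.

123.34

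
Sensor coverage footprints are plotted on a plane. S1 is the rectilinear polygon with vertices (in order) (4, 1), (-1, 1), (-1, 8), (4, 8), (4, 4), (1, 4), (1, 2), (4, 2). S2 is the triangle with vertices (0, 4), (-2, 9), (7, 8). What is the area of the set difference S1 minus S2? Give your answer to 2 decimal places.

|S1| = 29, |S1∩S2| = 14.1786.
|S1 ∖ S2| = |S1| − |S1∩S2| = 29 − 14.1786 = 14.82.

14.82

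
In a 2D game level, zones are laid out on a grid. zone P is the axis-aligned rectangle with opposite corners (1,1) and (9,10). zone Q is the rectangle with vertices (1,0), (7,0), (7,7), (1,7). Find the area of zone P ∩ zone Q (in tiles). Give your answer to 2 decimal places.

|zone P∩zone Q|: x∈[1,7], y∈[1,7] → 6·6 = 36.

36.00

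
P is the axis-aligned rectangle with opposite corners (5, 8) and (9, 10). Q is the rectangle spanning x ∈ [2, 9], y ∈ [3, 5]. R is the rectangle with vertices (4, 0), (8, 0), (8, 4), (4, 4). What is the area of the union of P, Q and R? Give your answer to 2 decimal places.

By inclusion–exclusion:
Individual areas: |P| = 8, |Q| = 14, |R| = 16.
|P∩Q| = 0 (no overlap).
|P∩R| = 0 (no overlap).
|Q∩R|: x∈[4,8], y∈[3,4] → 4·1 = 4.
|P∩Q∩R| = 0.
|P ∪ Q ∪ R| = 38 − 4 + 0 = 34.00.

34.00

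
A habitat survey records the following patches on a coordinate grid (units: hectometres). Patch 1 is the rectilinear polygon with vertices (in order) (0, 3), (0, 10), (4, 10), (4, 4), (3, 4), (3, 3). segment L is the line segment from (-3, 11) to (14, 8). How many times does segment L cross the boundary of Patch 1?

2

The segment meets the boundary at (4,9.765), (2.667,10).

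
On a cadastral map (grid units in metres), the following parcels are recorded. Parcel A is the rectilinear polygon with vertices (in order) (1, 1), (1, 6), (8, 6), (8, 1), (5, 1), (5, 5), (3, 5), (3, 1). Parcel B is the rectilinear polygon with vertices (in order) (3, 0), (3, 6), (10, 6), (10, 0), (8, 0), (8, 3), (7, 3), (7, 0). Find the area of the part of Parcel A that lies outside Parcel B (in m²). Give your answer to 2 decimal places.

|Parcel A| = 27, |Parcel A∩Parcel B| = 15.
|Parcel A ∖ Parcel B| = |Parcel A| − |Parcel A∩Parcel B| = 27 − 15 = 12.00.

12.00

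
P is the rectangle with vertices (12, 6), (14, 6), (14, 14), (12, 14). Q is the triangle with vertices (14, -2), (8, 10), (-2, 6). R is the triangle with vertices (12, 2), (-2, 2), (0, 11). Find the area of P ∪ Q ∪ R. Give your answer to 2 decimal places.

112.22

By inclusion–exclusion:
Individual areas: |P| = 16, |Q| = 72, |R| = 63.
|P∩Q| = 0.
|P∩R| = 0.
|Q∩R| = 38.7792.
|P∩Q∩R| = 0.
|P ∪ Q ∪ R| = 151 − 38.7792 + 0 = 112.22.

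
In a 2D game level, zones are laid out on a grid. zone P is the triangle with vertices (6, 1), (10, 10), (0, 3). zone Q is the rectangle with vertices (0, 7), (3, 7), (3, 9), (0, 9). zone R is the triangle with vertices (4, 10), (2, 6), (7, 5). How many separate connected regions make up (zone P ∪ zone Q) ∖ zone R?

(zone P ∪ zone Q) ∖ zone R splits into 2 disjoint pieces (area 28.1045, area 5.75).

2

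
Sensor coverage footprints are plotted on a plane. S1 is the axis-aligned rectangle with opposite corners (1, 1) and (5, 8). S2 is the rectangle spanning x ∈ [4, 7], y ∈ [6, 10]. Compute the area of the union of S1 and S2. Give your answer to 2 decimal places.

By inclusion–exclusion:
Individual areas: |S1| = 28, |S2| = 12.
|S1∩S2|: x∈[4,5], y∈[6,8] → 1·2 = 2.
|S1 ∪ S2| = 40 − 2 = 38.00.

38.00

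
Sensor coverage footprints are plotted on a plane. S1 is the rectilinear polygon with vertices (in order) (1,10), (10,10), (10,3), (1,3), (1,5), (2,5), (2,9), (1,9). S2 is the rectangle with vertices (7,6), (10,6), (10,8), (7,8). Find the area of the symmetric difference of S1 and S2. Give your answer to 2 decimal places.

|S1| = 59, |S2| = 6, |S1∩S2| = 6.
|S1 △ S2| = |S1| + |S2| − 2·|S1∩S2| = 59 + 6 − 12 = 53.00.

53.00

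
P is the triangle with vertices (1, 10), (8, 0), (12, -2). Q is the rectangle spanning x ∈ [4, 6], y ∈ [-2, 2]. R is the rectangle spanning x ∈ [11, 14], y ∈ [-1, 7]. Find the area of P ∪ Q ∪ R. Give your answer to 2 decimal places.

45.00

By inclusion–exclusion:
Individual areas: |P| = 13, |Q| = 8, |R| = 24.
|P∩Q| = 0.
|P∩R| = 0.0038.
|Q∩R| = 0 (no overlap).
|P∩Q∩R| = 0.
|P ∪ Q ∪ R| = 45 − 0.0038 + 0 = 45.00.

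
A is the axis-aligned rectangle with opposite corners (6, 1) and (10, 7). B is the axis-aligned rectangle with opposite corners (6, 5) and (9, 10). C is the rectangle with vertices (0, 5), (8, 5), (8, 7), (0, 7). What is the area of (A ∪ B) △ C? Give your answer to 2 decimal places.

41.00

|A ∪ B| = 33.
|(A ∪ B) ∩ C| = 4.
|(A ∪ B) △ C| = 33 + 16 − 8 = 41.00.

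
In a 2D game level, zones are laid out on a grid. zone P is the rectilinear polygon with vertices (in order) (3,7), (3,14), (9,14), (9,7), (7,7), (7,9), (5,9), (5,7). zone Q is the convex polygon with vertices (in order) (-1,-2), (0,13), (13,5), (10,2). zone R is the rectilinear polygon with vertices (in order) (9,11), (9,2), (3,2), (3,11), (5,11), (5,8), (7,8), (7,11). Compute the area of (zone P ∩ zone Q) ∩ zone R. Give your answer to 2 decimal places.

|zone P ∩ zone Q| = 9.9231.
|(zone P ∩ zone Q) ∩ zone R| = 9.21.

9.21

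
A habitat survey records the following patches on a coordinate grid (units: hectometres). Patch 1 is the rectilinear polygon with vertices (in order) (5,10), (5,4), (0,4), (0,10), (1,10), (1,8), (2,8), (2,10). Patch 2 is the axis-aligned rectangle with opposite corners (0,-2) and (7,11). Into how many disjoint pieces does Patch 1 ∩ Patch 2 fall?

1

Patch 1 ∩ Patch 2 is a single connected region.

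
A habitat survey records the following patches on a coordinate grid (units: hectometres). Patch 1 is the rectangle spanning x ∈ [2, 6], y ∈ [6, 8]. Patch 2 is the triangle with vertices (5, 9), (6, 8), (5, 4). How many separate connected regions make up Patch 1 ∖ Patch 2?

2

Patch 1 ∖ Patch 2 splits into 2 disjoint pieces (area 0.5, area 6).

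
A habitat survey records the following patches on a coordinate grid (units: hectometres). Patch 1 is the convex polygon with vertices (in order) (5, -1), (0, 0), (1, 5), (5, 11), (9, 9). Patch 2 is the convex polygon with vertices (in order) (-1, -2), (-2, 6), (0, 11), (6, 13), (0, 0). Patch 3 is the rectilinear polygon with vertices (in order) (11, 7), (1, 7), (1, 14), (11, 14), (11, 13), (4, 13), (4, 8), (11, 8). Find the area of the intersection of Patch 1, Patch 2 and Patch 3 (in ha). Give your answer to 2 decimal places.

The intersection is the polygon with vertices (4,9.5), (4,8.667), (3.231,7), (2.333,7).
By the shoelace formula its area is 1.44.

1.44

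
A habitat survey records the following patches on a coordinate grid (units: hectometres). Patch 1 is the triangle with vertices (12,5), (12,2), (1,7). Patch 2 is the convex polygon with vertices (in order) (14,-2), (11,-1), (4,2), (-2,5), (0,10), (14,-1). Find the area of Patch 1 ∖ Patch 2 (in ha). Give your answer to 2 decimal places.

13.16

|Patch 1| = 16.5, |Patch 1∩Patch 2| = 3.3431.
|Patch 1 ∖ Patch 2| = |Patch 1| − |Patch 1∩Patch 2| = 16.5 − 3.3431 = 13.16.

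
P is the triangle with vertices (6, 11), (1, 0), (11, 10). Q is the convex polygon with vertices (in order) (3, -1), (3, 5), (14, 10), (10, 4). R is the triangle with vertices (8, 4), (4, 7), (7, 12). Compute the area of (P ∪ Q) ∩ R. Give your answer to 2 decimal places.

The region (P ∪ Q) ∩ R is the polygon with vertices (7.154,10.769), (8,4), (4.136,6.898), (4.75,8.25), (6.357,10.929).
By the shoelace formula its area is 13.90.

13.90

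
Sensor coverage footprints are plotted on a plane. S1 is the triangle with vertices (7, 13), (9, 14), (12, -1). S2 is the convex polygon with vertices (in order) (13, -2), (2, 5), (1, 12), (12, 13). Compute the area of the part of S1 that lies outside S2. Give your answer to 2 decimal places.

1.85

|S1| = 16.5, |S1∩S2| = 14.6494.
|S1 ∖ S2| = |S1| − |S1∩S2| = 16.5 − 14.6494 = 1.85.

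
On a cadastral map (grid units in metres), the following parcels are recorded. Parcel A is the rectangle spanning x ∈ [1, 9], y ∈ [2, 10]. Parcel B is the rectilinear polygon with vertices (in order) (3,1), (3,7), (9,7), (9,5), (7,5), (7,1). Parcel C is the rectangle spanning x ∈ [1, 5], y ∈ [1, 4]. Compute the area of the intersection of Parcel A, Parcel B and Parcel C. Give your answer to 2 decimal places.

4.00

The intersection is the polygon with vertices (3,2), (3,4), (5,4), (5,2).
By the shoelace formula its area is 4.00.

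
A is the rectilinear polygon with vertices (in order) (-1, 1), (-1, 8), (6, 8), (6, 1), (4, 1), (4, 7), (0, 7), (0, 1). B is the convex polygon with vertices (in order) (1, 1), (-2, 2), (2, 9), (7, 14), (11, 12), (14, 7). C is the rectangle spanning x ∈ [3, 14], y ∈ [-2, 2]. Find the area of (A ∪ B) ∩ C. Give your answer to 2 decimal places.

2.01

|A ∪ B| = 112.2102.
|(A ∪ B) ∩ C| = 2.01.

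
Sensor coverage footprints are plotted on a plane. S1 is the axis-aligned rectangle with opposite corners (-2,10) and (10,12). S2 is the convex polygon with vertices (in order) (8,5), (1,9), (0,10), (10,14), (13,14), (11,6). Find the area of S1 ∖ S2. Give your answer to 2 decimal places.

9.00

|S1| = 24, |S1∩S2| = 15.
|S1 ∖ S2| = |S1| − |S1∩S2| = 24 − 15 = 9.00.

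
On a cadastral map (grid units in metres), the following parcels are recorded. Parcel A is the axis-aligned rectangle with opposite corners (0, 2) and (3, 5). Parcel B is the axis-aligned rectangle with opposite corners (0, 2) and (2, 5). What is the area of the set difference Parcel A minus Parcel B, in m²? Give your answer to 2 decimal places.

3.00

|Parcel A∩Parcel B|: x∈[0,2], y∈[2,5] → 2·3 = 6.
|Parcel A| = 9.
|Parcel A ∖ Parcel B| = |Parcel A| − |Parcel A∩Parcel B| = 9 − 6 = 3.00.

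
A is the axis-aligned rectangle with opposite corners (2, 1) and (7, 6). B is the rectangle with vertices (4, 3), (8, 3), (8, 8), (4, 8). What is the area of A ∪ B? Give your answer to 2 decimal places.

By inclusion–exclusion:
Individual areas: |A| = 25, |B| = 20.
|A∩B|: x∈[4,7], y∈[3,6] → 3·3 = 9.
|A ∪ B| = 45 − 9 = 36.00.

36.00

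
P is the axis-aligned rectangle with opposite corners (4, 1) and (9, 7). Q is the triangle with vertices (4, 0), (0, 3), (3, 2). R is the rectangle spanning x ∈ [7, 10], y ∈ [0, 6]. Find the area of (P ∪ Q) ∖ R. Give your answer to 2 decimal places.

22.50

|P ∪ Q| = 32.5.
|(P ∪ Q) ∩ R| = 10.
|(P ∪ Q) ∖ R| = 32.5 − 10 = 22.50.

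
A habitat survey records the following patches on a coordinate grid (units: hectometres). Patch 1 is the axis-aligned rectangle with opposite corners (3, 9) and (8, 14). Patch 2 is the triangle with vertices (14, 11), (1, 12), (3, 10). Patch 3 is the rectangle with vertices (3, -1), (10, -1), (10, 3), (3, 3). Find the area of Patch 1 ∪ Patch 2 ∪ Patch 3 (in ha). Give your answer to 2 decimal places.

By inclusion–exclusion:
Individual areas: |Patch 1| = 25, |Patch 2| = 12, |Patch 3| = 28.
|Patch 1∩Patch 2| = 7.1329.
|Patch 1∩Patch 3| = 0 (no overlap).
|Patch 2∩Patch 3| = 0.
|Patch 1∩Patch 2∩Patch 3| = 0.
|Patch 1 ∪ Patch 2 ∪ Patch 3| = 65 − 7.1329 + 0 = 57.87.

57.87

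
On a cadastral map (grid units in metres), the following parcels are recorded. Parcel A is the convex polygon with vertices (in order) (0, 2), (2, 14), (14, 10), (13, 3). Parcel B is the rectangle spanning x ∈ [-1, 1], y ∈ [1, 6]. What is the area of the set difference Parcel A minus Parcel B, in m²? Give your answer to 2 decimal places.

118.37

|Parcel A| = 121, |Parcel A∩Parcel B| = 2.6282.
|Parcel A ∖ Parcel B| = |Parcel A| − |Parcel A∩Parcel B| = 121 − 2.6282 = 118.37.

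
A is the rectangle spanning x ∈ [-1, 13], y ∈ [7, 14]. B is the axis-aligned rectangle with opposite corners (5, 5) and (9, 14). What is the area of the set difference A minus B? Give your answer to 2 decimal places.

70.00

|A∩B|: x∈[5,9], y∈[7,14] → 4·7 = 28.
|A| = 98.
|A ∖ B| = |A| − |A∩B| = 98 − 28 = 70.00.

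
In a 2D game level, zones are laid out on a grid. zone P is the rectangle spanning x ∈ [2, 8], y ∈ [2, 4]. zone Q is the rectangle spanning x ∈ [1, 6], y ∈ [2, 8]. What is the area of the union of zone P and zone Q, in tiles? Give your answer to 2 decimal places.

By inclusion–exclusion:
Individual areas: |zone P| = 12, |zone Q| = 30.
|zone P∩zone Q|: x∈[2,6], y∈[2,4] → 4·2 = 8.
|zone P ∪ zone Q| = 42 − 8 = 34.00.

34.00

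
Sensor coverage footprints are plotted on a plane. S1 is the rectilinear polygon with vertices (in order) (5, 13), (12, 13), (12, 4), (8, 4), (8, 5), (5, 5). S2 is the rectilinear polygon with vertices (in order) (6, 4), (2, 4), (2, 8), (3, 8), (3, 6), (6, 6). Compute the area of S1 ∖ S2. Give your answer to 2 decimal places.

|S1| = 60, |S1∩S2| = 1.
|S1 ∖ S2| = |S1| − |S1∩S2| = 60 − 1 = 59.00.

59.00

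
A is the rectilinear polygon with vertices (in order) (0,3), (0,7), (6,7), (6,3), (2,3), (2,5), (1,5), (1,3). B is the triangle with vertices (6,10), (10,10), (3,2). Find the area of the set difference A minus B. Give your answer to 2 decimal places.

17.08

|A| = 22, |A∩B| = 4.9196.
|A ∖ B| = |A| − |A∩B| = 22 − 4.9196 = 17.08.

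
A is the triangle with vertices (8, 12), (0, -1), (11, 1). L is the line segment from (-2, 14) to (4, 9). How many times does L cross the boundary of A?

0

The segment lies entirely outside A and never meets its boundary.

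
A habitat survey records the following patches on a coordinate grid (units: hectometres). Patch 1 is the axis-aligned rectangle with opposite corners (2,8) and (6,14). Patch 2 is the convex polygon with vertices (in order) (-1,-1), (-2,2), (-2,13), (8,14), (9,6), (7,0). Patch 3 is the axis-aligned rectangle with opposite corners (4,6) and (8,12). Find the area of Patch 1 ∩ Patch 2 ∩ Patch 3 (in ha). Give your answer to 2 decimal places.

8.00

The intersection is the polygon with vertices (4,8), (4,12), (6,12), (6,8).
By the shoelace formula its area is 8.00.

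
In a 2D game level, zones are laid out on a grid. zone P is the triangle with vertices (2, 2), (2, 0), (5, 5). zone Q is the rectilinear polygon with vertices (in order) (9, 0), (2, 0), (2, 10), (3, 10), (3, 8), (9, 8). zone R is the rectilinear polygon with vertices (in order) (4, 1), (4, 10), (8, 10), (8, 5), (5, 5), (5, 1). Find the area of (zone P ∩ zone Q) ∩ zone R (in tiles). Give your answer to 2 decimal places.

The region (zone P ∩ zone Q) ∩ zone R is the polygon with vertices (5,5), (4,3.333), (4,4).
By the shoelace formula its area is 0.33.

0.33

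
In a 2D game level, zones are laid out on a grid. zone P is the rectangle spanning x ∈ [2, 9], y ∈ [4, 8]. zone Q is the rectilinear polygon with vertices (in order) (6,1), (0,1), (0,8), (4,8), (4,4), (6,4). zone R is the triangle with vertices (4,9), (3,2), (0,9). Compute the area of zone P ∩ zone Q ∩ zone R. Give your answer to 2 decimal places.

6.26

The intersection is the polygon with vertices (2.143,4), (2,4.333), (2,8), (3.857,8), (3.286,4).
By the shoelace formula its area is 6.26.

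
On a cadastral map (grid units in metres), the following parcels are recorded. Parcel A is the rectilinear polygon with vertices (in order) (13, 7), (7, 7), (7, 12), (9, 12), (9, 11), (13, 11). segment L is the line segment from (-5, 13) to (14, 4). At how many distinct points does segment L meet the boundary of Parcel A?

2

The segment meets the boundary at (7,7.316), (7.667,7).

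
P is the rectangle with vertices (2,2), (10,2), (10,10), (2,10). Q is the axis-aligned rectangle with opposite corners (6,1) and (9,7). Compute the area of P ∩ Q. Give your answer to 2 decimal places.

15.00

|P∩Q|: x∈[6,9], y∈[2,7] → 3·5 = 15.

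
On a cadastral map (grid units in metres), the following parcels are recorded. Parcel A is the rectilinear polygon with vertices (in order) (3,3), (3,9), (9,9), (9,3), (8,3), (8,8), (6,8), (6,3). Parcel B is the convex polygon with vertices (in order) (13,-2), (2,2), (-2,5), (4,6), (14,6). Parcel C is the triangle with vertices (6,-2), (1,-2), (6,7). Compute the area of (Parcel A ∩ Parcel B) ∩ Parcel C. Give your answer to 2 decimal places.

The region (Parcel A ∩ Parcel B) ∩ Parcel C is the polygon with vertices (6,6), (6,3), (3.778,3), (5.444,6).
By the shoelace formula its area is 4.17.

4.17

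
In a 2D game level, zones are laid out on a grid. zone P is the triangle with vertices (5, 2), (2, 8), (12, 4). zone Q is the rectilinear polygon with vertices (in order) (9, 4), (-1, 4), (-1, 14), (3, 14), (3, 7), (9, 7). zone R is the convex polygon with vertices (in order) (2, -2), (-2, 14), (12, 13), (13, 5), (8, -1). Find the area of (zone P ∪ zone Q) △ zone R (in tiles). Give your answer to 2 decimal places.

|zone P ∪ zone Q| = 68.25.
|(zone P ∪ zone Q) ∩ zone R| = 62.8929.
|(zone P ∪ zone Q) △ zone R| = 68.25 + 173 − 125.7857 = 115.46.

115.46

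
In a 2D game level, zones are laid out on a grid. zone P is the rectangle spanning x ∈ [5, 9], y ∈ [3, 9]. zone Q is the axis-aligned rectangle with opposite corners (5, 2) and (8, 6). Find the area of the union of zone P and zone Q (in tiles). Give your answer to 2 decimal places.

By inclusion–exclusion:
Individual areas: |zone P| = 24, |zone Q| = 12.
|zone P∩zone Q|: x∈[5,8], y∈[3,6] → 3·3 = 9.
|zone P ∪ zone Q| = 36 − 9 = 27.00.

27.00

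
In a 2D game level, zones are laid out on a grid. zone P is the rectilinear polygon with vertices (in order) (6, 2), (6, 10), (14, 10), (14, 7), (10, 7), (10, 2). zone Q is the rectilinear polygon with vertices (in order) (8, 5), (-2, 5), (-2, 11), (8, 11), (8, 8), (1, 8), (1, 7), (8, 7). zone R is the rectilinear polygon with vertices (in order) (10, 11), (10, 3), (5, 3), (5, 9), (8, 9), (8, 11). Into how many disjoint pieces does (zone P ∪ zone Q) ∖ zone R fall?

3

(zone P ∪ zone Q) ∖ zone R splits into 3 disjoint pieces (area 44, area 12, area 4).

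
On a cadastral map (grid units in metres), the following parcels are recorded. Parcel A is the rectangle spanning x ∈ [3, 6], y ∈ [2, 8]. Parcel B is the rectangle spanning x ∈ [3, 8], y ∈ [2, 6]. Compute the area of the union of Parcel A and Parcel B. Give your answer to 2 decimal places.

26.00

By inclusion–exclusion:
Individual areas: |Parcel A| = 18, |Parcel B| = 20.
|Parcel A∩Parcel B|: x∈[3,6], y∈[2,6] → 3·4 = 12.
|Parcel A ∪ Parcel B| = 38 − 12 = 26.00.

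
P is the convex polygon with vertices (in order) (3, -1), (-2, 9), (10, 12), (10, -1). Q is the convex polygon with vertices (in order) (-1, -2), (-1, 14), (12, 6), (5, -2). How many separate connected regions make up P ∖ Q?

3

P ∖ Q splits into 3 disjoint pieces (area 1.125, area 13.1419, area 9.7232).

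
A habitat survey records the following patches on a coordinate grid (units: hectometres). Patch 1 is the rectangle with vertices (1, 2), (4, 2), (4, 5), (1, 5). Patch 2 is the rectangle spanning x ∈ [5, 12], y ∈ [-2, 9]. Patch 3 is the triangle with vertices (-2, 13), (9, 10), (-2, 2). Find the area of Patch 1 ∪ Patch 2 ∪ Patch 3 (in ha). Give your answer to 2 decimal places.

By inclusion–exclusion:
Individual areas: |Patch 1| = 9, |Patch 2| = 77, |Patch 3| = 60.5.
|Patch 1∩Patch 2| = 0 (no overlap).
|Patch 1∩Patch 3| = 0.4602.
|Patch 2∩Patch 3| = 2.5057.
|Patch 1∩Patch 2∩Patch 3| = 0.
|Patch 1 ∪ Patch 2 ∪ Patch 3| = 146.5 − 2.9659 + 0 = 143.53.

143.53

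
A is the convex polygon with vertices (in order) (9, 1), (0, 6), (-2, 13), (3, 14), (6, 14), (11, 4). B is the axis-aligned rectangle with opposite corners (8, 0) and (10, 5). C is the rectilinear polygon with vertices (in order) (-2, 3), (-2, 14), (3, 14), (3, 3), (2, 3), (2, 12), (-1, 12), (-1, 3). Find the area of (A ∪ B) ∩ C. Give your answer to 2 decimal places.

15.64

The region (A ∪ B) ∩ C is the polygon with vertices (-2,13), (3,14), (3,4.333), (2,4.889), (2,12), (-1,12), (-1,9.5).
By the shoelace formula its area is 15.64.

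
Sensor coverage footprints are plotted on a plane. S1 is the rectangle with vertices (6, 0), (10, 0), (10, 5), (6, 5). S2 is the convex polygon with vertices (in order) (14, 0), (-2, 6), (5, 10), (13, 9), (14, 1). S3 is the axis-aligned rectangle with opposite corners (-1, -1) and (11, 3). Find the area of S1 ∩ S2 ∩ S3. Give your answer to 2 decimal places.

The intersection is the polygon with vertices (10,1.5), (6,3), (10,3).
By the shoelace formula its area is 3.00.

3.00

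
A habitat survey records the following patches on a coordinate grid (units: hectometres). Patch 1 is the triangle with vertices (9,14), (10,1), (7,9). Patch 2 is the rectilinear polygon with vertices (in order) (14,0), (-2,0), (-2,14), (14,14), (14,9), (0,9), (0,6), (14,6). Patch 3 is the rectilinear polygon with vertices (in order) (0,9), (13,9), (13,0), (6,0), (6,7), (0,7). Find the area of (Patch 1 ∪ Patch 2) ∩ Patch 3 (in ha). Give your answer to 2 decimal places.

|Patch 1 ∪ Patch 2| = 187.8125.
|(Patch 1 ∪ Patch 2) ∩ Patch 3| = 47.81.

47.81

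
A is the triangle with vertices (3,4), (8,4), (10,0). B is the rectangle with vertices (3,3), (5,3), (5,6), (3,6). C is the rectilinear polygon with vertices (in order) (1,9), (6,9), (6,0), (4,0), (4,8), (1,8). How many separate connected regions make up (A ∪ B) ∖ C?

2

(A ∪ B) ∖ C splits into 2 disjoint pieces (area 7.4286, area 3).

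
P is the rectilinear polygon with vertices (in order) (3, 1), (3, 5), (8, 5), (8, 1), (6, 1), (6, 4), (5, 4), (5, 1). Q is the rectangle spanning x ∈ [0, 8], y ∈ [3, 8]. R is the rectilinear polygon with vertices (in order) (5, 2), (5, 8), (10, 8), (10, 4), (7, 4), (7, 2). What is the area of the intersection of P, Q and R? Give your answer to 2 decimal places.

4.00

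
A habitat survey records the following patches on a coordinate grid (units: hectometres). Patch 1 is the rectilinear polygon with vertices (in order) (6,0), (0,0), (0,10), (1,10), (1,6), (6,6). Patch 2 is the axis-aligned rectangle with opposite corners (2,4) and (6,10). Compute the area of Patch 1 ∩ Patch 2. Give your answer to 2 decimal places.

The intersection is the polygon with vertices (6,6), (6,4), (2,4), (2,6).
By the shoelace formula its area is 8.00.

8.00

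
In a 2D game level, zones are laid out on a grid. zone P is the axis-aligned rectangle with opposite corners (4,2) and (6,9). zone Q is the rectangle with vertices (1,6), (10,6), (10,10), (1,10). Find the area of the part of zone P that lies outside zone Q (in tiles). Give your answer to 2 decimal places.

|zone P∩zone Q|: x∈[4,6], y∈[6,9] → 2·3 = 6.
|zone P| = 14.
|zone P ∖ zone Q| = |zone P| − |zone P∩zone Q| = 14 − 6 = 8.00.

8.00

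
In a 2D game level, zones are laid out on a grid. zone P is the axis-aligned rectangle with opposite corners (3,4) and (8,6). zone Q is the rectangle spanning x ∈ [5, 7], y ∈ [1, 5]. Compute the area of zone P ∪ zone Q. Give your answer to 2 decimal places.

16.00

By inclusion–exclusion:
Individual areas: |zone P| = 10, |zone Q| = 8.
|zone P∩zone Q|: x∈[5,7], y∈[4,5] → 2·1 = 2.
|zone P ∪ zone Q| = 18 − 2 = 16.00.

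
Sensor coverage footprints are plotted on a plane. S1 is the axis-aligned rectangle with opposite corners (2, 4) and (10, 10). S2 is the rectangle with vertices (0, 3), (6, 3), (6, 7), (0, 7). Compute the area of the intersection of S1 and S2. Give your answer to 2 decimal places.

12.00

|S1∩S2|: x∈[2,6], y∈[4,7] → 4·3 = 12.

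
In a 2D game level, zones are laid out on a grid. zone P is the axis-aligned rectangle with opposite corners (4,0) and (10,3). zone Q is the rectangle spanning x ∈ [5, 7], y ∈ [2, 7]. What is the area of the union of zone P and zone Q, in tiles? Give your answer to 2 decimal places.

26.00

By inclusion–exclusion:
Individual areas: |zone P| = 18, |zone Q| = 10.
|zone P∩zone Q|: x∈[5,7], y∈[2,3] → 2·1 = 2.
|zone P ∪ zone Q| = 28 − 2 = 26.00.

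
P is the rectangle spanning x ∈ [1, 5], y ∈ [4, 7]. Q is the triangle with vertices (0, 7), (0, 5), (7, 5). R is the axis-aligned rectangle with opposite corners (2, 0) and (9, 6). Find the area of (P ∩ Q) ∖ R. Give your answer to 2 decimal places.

|P ∩ Q| = 4.5714.
|(P ∩ Q) ∩ R| = 2.6786.
|(P ∩ Q) ∖ R| = 4.5714 − 2.6786 = 1.89.

1.89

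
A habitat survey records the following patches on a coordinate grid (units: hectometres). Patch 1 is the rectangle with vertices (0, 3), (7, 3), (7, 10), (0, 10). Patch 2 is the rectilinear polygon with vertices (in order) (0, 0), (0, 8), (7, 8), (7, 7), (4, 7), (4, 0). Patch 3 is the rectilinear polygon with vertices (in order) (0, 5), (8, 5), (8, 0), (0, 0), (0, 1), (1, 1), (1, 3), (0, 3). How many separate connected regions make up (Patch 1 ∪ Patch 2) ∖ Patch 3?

(Patch 1 ∪ Patch 2) ∖ Patch 3 splits into 2 disjoint pieces (area 2, area 35).

2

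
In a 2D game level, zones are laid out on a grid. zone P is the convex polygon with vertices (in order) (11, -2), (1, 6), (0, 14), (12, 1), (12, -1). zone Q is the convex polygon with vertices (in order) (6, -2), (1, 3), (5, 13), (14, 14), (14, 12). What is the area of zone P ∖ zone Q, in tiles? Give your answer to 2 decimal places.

30.03

|zone P| = 61.5, |zone P∩zone Q| = 31.4726.
|zone P ∖ zone Q| = |zone P| − |zone P∩zone Q| = 61.5 − 31.4726 = 30.03.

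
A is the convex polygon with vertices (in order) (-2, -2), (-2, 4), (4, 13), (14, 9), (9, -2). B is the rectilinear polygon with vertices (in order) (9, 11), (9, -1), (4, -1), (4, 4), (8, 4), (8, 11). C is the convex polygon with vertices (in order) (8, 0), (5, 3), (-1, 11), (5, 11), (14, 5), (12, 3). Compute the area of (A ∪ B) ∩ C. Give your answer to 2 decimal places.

The region (A ∪ B) ∩ C is the polygon with vertices (2.667,11), (5,11), (12.605,5.93), (10.897,2.172), (8,0), (5,3), (0.941,8.412).
By the shoelace formula its area is 69.06.

69.06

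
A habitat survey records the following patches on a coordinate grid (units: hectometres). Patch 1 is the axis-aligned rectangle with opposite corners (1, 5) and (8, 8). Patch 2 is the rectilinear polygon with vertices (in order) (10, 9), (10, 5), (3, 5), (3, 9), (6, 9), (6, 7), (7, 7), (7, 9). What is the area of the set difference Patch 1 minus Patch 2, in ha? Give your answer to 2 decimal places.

|Patch 1| = 21, |Patch 1∩Patch 2| = 14.
|Patch 1 ∖ Patch 2| = |Patch 1| − |Patch 1∩Patch 2| = 21 − 14 = 7.00.

7.00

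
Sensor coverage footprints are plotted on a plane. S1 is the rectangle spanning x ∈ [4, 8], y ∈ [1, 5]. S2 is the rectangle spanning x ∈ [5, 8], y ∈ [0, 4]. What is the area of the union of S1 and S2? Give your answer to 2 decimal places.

19.00

By inclusion–exclusion:
Individual areas: |S1| = 16, |S2| = 12.
|S1∩S2|: x∈[5,8], y∈[1,4] → 3·3 = 9.
|S1 ∪ S2| = 28 − 9 = 19.00.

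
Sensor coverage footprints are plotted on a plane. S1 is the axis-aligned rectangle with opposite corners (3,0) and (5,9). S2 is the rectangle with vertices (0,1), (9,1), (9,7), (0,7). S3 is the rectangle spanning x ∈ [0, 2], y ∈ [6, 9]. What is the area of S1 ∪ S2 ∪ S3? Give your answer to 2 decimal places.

By inclusion–exclusion:
Individual areas: |S1| = 18, |S2| = 54, |S3| = 6.
|S1∩S2|: x∈[3,5], y∈[1,7] → 2·6 = 12.
|S1∩S3| = 0 (no overlap).
|S2∩S3|: x∈[0,2], y∈[6,7] → 2·1 = 2.
|S1∩S2∩S3| = 0.
|S1 ∪ S2 ∪ S3| = 78 − 14 + 0 = 64.00.

64.00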